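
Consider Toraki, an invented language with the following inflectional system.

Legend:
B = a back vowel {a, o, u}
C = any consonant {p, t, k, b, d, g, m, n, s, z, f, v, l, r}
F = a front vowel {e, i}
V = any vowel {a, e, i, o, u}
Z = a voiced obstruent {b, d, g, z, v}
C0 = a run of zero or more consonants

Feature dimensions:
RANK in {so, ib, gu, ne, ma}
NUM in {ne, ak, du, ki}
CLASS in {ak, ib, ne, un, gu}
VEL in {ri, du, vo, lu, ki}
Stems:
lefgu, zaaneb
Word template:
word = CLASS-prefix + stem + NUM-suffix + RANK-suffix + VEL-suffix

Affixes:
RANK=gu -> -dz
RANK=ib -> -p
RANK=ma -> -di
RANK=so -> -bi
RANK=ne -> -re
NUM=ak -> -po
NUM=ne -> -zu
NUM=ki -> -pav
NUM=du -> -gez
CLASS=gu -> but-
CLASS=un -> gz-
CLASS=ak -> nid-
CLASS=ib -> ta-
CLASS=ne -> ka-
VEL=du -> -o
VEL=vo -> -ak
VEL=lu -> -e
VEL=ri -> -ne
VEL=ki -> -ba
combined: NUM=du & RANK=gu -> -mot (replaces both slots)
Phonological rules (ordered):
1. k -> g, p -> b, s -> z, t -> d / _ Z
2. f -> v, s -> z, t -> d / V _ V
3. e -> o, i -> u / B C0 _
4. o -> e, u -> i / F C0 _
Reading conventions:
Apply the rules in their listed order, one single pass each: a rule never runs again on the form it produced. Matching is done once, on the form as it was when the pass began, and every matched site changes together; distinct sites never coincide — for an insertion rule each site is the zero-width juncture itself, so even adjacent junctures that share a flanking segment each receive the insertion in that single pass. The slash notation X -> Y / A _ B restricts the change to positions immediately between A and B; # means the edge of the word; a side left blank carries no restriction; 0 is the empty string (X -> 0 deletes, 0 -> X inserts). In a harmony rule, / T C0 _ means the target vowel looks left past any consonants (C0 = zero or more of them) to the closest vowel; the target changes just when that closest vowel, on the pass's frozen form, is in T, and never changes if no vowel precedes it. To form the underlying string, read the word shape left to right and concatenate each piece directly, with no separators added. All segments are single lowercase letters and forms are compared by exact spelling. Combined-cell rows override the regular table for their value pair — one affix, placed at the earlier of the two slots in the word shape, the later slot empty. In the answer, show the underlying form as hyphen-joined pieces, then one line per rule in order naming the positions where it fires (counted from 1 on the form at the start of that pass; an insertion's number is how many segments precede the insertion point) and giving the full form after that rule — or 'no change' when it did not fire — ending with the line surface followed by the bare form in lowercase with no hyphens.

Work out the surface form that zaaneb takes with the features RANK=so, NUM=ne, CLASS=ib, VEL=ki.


underlying: ta-zaaneb-zu-bi-ba
1. k -> g, p -> b, s -> z, t -> d / _ Z: no change
2. f -> v, s -> z, t -> d / V _ V: no change
3. e -> o, i -> u / B C0 _: fires at position(s) 7, 12: tazaanobzububa
4. o -> e, u -> i / F C0 _: no change
surface: tazaanobzububa


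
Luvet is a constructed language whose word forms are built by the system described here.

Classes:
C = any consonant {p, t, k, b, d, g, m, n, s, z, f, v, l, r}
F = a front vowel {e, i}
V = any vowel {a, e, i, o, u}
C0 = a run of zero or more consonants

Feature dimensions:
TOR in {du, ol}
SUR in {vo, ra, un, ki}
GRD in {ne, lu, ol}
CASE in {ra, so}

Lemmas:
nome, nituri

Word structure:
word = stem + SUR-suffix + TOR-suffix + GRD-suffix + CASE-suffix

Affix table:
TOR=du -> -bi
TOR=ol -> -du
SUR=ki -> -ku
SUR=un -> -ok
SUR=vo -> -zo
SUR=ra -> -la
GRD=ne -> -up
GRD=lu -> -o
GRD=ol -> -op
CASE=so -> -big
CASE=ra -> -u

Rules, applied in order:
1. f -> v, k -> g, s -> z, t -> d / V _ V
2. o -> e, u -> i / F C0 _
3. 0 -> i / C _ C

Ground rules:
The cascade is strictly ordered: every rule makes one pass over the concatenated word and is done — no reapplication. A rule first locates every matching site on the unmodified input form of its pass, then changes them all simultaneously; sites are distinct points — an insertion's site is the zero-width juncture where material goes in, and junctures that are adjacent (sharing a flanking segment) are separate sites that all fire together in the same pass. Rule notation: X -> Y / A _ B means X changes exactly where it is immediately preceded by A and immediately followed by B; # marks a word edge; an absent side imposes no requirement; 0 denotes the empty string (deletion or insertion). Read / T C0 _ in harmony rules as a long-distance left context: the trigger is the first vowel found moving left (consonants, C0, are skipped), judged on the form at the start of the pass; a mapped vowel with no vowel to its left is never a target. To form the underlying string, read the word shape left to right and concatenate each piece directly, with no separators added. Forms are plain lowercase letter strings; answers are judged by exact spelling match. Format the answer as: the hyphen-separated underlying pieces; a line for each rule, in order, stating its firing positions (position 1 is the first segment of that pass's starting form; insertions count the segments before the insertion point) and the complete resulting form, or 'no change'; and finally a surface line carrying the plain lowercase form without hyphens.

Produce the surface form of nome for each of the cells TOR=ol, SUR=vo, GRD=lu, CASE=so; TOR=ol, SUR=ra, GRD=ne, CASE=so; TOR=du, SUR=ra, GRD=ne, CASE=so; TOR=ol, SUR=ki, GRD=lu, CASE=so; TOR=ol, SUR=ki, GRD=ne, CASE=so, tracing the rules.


cell TOR=ol, SUR=vo, GRD=lu, CASE=so:
underlying: nome-zo-du-o-big
1. f -> v, k -> g, s -> z, t -> d / V _ V: no change
2. o -> e, u -> i / F C0 _: fires at position(s) 6: nomezeduobig
3. 0 -> i / C _ C: no change
surface: nomezeduobig

cell TOR=ol, SUR=ra, GRD=ne, CASE=so:
underlying: nome-la-du-up-big
1. f -> v, k -> g, s -> z, t -> d / V _ V: no change
2. o -> e, u -> i / F C0 _: no change
3. 0 -> i / C _ C: inserts after position(s) 10: nomeladuupibig
surface: nomeladuupibig

cell TOR=du, SUR=ra, GRD=ne, CASE=so:
underlying: nome-la-bi-up-big
1. f -> v, k -> g, s -> z, t -> d / V _ V: no change
2. o -> e, u -> i / F C0 _: fires at position(s) 9: nomelabiipbig
3. 0 -> i / C _ C: inserts after position(s) 10: nomelabiipibig
surface: nomelabiipibig

cell TOR=ol, SUR=ki, GRD=lu, CASE=so:
underlying: nome-ku-du-o-big
1. f -> v, k -> g, s -> z, t -> d / V _ V: fires at position(s) 5: nomeguduobig
2. o -> e, u -> i / F C0 _: fires at position(s) 6: nomegiduobig
3. 0 -> i / C _ C: no change
surface: nomegiduobig

cell TOR=ol, SUR=ki, GRD=ne, CASE=so:
underlying: nome-ku-du-up-big
1. f -> v, k -> g, s -> z, t -> d / V _ V: fires at position(s) 5: nomeguduupbig
2. o -> e, u -> i / F C0 _: fires at position(s) 6: nomegiduupbig
3. 0 -> i / C _ C: inserts after position(s) 10: nomegiduupibig
surface: nomegiduupibig


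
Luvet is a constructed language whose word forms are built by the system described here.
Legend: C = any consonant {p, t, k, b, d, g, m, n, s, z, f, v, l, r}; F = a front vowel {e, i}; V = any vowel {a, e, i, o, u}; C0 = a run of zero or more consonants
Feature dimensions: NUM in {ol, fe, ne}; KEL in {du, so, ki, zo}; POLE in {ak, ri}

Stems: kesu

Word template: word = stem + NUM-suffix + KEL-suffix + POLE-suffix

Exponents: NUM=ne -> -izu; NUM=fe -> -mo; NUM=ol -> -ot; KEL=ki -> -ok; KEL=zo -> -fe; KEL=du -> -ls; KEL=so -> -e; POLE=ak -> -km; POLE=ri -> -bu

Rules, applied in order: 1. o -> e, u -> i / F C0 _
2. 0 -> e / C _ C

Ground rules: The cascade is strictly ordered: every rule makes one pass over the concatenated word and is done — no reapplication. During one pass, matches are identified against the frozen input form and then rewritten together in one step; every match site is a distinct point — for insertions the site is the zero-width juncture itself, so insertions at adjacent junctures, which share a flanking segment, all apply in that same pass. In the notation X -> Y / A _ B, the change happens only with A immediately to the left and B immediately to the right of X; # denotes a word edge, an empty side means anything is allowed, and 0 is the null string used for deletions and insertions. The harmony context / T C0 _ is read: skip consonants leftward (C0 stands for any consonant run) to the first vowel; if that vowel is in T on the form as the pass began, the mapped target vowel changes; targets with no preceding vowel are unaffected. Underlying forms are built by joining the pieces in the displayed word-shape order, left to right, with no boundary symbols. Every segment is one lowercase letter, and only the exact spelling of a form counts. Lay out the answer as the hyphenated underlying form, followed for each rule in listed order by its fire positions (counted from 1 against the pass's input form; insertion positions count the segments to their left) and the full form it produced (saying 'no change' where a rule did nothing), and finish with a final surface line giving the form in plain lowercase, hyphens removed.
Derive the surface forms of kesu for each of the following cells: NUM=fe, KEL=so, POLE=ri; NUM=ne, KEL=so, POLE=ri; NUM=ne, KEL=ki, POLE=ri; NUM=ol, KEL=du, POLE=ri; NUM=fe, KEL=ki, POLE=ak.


cell NUM=fe, KEL=so, POLE=ri:
underlying: kesu-mo-e-bu
1. o -> e, u -> i / F C0 _: fires at position(s) 4, 9: kesimoebi
2. 0 -> e / C _ C: no change
surface: kesimoebi

cell NUM=ne, KEL=so, POLE=ri:
underlying: kesu-izu-e-bu
1. o -> e, u -> i / F C0 _: fires at position(s) 4, 7, 10: kesiiziebi
2. 0 -> e / C _ C: no change
surface: kesiiziebi

cell NUM=ne, KEL=ki, POLE=ri:
underlying: kesu-izu-ok-bu
1. o -> e, u -> i / F C0 _: fires at position(s) 4, 7: kesiiziokbu
2. 0 -> e / C _ C: inserts after position(s) 9: kesiiziokebu
surface: kesiiziokebu

cell NUM=ol, KEL=du, POLE=ri:
underlying: kesu-ot-ls-bu
1. o -> e, u -> i / F C0 _: fires at position(s) 4: kesiotlsbu
2. 0 -> e / C _ C: inserts after position(s) 6, 7, 8: kesiotelesebu
surface: kesiotelesebu

cell NUM=fe, KEL=ki, POLE=ak:
underlying: kesu-mo-ok-km
1. o -> e, u -> i / F C0 _: fires at position(s) 4: kesimookkm
2. 0 -> e / C _ C: inserts after position(s) 8, 9: kesimookekem
surface: kesimookekem


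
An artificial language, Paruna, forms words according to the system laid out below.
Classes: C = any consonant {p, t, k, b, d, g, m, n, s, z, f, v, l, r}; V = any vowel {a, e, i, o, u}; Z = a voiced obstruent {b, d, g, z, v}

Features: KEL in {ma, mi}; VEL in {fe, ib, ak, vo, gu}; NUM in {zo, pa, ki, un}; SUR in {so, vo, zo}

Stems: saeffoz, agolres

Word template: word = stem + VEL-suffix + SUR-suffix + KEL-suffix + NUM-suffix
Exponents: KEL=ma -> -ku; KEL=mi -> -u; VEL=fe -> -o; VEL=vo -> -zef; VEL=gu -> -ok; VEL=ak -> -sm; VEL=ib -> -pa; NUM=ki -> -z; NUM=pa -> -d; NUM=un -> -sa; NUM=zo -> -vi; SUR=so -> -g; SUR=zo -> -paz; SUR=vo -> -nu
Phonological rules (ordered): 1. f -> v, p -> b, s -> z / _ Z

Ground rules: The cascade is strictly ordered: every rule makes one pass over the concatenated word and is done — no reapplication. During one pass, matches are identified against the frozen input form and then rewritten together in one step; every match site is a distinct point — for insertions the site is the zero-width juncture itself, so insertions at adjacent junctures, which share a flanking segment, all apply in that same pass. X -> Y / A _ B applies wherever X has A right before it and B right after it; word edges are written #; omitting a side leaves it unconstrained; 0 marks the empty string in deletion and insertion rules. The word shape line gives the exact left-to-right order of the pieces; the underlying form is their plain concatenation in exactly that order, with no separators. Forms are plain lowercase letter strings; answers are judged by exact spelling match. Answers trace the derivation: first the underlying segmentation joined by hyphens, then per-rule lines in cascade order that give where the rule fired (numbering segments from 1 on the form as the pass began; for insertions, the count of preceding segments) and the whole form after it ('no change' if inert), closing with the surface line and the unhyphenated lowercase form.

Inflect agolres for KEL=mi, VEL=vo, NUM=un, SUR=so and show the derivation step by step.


underlying: agolres-zef-g-u-sa
1. f -> v, p -> b, s -> z / _ Z: fires at position(s) 7, 10: agolrezzevgusa
surface: agolrezzevgusa


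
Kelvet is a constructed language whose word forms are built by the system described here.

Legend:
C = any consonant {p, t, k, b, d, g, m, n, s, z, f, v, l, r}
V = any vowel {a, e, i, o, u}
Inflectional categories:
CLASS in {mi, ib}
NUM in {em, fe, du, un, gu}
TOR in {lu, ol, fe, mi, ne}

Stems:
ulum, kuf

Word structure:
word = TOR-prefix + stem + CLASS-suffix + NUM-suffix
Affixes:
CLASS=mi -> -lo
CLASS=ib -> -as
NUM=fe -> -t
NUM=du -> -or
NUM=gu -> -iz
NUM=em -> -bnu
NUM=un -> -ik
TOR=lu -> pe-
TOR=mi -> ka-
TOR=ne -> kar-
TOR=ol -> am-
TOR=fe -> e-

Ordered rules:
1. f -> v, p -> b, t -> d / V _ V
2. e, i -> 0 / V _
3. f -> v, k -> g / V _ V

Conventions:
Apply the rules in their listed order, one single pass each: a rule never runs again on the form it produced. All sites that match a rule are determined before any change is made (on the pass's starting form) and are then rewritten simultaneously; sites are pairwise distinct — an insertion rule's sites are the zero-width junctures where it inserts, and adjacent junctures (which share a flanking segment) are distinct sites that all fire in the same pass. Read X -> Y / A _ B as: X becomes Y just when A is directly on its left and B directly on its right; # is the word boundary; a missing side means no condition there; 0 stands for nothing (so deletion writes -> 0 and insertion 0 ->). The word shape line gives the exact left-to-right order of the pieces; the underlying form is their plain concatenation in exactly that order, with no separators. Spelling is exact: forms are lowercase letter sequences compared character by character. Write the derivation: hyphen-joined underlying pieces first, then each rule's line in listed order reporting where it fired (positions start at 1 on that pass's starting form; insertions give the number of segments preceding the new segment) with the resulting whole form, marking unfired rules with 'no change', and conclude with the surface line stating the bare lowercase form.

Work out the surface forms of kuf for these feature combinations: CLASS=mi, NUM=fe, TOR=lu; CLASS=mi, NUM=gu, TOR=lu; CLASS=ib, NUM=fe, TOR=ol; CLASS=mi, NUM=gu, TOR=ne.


cell CLASS=mi, NUM=fe, TOR=lu:
underlying: pe-kuf-lo-t
1. f -> v, p -> b, t -> d / V _ V: no change
2. e, i -> 0 / V _: no change
3. f -> v, k -> g / V _ V: fires at position(s) 3: peguflot
surface: peguflot

cell CLASS=mi, NUM=gu, TOR=lu:
underlying: pe-kuf-lo-iz
1. f -> v, p -> b, t -> d / V _ V: no change
2. e, i -> 0 / V _: fires at position(s) 8: pekufloz
3. f -> v, k -> g / V _ V: fires at position(s) 3: pegufloz
surface: pegufloz

cell CLASS=ib, NUM=fe, TOR=ol:
underlying: am-kuf-as-t
1. f -> v, p -> b, t -> d / V _ V: fires at position(s) 5: amkuvast
2. e, i -> 0 / V _: no change
3. f -> v, k -> g / V _ V: no change
surface: amkuvast

cell CLASS=mi, NUM=gu, TOR=ne:
underlying: kar-kuf-lo-iz
1. f -> v, p -> b, t -> d / V _ V: no change
2. e, i -> 0 / V _: fires at position(s) 9: karkufloz
3. f -> v, k -> g / V _ V: no change
surface: karkufloz


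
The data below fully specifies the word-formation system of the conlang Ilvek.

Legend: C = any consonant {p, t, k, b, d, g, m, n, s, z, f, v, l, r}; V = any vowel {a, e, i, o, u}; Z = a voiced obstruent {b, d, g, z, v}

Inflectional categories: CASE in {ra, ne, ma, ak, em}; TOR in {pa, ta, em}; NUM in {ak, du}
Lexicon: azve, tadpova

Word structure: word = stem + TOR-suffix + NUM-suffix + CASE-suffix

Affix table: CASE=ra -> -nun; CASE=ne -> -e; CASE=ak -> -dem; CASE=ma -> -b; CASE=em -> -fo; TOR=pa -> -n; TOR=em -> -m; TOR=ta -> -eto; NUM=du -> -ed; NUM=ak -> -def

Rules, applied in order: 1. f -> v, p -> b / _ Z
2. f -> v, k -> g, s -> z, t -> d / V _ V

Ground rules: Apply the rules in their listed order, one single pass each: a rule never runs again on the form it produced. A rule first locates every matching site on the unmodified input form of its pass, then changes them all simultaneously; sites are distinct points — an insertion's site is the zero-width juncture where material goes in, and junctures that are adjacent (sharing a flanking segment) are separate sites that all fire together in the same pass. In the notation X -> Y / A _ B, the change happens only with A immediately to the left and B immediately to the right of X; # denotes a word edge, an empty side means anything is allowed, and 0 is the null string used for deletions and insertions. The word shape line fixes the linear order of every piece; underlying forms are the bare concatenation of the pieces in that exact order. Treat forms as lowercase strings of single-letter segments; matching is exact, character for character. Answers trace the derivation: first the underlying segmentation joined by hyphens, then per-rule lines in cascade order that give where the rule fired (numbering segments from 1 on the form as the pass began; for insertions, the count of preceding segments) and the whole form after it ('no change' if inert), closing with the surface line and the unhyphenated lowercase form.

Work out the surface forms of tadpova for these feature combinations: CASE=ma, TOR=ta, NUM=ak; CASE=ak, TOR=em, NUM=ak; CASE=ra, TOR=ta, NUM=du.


cell CASE=ma, TOR=ta, NUM=ak:
underlying: tadpova-eto-def-b
1. f -> v, p -> b / _ Z: fires at position(s) 13: tadpovaetodevb
2. f -> v, k -> g, s -> z, t -> d / V _ V: fires at position(s) 9: tadpovaedodevb
surface: tadpovaedodevb

cell CASE=ak, TOR=em, NUM=ak:
underlying: tadpova-m-def-dem
1. f -> v, p -> b / _ Z: fires at position(s) 11: tadpovamdevdem
2. f -> v, k -> g, s -> z, t -> d / V _ V: no change
surface: tadpovamdevdem

cell CASE=ra, TOR=ta, NUM=du:
underlying: tadpova-eto-ed-nun
1. f -> v, p -> b / _ Z: no change
2. f -> v, k -> g, s -> z, t -> d / V _ V: fires at position(s) 9: tadpovaedoednun
surface: tadpovaedoednun


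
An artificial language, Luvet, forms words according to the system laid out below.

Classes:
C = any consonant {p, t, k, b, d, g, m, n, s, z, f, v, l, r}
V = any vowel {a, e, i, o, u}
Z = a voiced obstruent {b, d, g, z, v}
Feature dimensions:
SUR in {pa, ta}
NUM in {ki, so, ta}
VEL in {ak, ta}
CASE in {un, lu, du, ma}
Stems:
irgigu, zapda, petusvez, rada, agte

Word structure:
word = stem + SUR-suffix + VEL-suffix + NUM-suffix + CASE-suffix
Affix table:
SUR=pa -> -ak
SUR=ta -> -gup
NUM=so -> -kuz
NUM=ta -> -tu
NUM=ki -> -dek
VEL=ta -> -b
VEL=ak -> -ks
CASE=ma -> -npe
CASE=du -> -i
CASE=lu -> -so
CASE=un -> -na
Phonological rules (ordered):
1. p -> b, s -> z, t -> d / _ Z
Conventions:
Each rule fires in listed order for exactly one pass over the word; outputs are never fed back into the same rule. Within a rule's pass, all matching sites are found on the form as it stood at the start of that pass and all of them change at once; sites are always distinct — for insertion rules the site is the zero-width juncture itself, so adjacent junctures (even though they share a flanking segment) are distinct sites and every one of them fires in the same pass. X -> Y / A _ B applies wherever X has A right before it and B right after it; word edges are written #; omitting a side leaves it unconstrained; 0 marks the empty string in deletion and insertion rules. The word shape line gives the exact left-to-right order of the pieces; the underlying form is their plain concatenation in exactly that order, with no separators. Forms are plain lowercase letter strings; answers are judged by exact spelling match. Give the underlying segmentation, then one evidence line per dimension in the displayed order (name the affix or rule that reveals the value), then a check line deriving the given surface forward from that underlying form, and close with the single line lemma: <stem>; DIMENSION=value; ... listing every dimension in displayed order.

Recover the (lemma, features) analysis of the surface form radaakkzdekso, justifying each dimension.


underlying: rada-ak-ks-dek-so
SUR=pa - signalled by the affix -ak
NUM=ki - signalled by the affix -dek
VEL=ak - signalled by the affix -ks
CASE=lu - signalled by the affix -so
check: radaakksdekso -> radaakkzdekso
lemma: rada; SUR=pa; NUM=ki; VEL=ak; CASE=lu


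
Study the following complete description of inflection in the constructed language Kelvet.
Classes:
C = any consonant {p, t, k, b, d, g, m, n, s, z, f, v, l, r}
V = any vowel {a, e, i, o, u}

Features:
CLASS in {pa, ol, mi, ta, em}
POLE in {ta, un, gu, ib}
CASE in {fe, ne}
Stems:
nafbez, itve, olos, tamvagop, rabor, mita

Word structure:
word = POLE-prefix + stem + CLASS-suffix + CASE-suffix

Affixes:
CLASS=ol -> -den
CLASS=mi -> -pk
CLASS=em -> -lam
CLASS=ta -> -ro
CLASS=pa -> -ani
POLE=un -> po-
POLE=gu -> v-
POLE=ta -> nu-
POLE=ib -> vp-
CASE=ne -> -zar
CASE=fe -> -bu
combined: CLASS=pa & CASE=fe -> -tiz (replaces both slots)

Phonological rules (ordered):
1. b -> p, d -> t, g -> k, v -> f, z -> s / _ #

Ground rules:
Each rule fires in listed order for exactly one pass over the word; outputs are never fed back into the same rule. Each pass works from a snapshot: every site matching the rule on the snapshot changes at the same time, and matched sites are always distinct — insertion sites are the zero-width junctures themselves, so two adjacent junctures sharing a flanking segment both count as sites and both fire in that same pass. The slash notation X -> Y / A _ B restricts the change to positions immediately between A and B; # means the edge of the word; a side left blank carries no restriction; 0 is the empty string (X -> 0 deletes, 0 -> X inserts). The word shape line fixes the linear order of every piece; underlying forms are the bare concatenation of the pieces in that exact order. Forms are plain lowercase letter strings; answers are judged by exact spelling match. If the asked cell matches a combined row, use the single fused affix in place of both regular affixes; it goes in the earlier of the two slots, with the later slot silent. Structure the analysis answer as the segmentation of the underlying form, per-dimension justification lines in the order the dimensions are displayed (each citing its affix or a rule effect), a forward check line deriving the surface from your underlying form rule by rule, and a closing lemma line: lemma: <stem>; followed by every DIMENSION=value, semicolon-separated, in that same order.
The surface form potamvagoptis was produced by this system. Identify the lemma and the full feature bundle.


underlying: po-tamvagop-tiz
CLASS=pa - signalled by the combined affix row
POLE=un - signalled by the affix po-
CASE=fe - signalled by the combined affix row
check: potamvagoptiz -> potamvagoptis
lemma: tamvagop; CLASS=pa; POLE=un; CASE=fe


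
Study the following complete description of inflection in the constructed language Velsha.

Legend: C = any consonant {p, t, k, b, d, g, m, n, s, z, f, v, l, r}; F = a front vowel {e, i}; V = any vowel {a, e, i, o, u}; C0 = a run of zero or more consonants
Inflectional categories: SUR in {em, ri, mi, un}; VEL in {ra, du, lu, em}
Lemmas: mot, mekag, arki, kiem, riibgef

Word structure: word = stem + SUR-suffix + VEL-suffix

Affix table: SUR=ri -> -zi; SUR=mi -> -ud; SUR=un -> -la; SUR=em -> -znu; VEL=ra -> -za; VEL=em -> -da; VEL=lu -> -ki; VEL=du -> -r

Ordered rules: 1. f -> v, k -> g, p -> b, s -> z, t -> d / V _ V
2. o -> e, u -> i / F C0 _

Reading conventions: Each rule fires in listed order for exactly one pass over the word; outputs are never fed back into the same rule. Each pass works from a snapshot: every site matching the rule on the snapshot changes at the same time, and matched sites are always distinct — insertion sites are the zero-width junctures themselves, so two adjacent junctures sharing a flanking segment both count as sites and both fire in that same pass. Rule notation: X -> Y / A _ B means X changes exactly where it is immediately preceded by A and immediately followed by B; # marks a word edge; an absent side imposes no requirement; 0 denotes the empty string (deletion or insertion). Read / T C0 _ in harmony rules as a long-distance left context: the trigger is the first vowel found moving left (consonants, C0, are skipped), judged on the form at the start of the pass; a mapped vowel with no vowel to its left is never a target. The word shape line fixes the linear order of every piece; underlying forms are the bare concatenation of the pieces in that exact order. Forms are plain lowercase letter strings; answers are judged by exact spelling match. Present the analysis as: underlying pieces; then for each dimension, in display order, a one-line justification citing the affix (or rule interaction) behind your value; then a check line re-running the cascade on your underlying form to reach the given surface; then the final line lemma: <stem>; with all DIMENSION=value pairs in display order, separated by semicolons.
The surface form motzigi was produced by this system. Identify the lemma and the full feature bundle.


underlying: mot-zi-ki
SUR=ri - signalled by the affix -zi
VEL=lu - signalled by the affix -ki
check: motziki -> motzigi -> motzigi
lemma: mot; SUR=ri; VEL=lu


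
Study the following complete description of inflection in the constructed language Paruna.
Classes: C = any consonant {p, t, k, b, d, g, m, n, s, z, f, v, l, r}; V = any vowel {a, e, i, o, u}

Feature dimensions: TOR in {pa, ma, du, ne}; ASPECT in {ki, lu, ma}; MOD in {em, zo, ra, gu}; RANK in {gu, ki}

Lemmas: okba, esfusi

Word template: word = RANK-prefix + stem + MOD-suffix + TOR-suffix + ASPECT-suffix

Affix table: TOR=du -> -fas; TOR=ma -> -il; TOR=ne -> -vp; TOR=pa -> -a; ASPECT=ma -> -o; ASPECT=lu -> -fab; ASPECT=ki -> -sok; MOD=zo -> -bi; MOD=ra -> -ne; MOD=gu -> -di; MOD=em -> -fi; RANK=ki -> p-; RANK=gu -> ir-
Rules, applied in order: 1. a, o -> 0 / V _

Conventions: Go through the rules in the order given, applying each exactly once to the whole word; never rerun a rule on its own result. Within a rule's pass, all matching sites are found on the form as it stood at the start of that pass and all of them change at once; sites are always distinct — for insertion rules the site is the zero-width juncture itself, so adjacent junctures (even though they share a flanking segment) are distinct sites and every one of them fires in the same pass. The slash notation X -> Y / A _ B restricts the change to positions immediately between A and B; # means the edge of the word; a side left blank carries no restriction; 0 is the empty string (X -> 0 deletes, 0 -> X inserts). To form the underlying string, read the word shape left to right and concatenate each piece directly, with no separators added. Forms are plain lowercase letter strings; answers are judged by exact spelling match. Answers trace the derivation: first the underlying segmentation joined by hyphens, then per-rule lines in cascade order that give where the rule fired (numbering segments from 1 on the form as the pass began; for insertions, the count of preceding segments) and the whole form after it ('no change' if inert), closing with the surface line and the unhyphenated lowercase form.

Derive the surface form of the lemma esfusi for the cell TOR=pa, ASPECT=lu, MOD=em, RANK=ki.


underlying: p-esfusi-fi-a-fab
1. a, o -> 0 / V _: fires at position(s) 10: pesfusififab
surface: pesfusififab


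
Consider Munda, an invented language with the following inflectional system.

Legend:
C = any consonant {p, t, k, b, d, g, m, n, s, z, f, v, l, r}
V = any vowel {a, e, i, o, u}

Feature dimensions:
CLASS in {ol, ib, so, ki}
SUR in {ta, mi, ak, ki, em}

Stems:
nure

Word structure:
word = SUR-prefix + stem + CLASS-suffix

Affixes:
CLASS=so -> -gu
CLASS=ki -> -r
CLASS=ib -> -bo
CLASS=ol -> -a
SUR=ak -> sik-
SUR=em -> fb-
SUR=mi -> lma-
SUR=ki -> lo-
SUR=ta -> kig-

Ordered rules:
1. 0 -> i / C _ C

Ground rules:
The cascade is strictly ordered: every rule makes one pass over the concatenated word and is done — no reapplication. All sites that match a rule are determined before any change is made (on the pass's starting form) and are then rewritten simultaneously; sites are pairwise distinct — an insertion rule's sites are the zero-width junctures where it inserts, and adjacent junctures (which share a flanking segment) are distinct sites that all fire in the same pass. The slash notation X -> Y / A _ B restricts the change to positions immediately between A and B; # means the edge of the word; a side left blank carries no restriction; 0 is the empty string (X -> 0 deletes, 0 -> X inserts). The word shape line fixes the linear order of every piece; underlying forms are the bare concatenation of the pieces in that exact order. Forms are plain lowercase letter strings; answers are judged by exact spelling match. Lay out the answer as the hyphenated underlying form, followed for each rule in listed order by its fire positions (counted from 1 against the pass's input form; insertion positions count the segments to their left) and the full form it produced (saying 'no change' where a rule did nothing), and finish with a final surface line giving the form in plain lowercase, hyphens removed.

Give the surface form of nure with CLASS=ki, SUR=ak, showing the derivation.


underlying: sik-nure-r
1. 0 -> i / C _ C: inserts after position(s) 3: sikinurer
surface: sikinurer


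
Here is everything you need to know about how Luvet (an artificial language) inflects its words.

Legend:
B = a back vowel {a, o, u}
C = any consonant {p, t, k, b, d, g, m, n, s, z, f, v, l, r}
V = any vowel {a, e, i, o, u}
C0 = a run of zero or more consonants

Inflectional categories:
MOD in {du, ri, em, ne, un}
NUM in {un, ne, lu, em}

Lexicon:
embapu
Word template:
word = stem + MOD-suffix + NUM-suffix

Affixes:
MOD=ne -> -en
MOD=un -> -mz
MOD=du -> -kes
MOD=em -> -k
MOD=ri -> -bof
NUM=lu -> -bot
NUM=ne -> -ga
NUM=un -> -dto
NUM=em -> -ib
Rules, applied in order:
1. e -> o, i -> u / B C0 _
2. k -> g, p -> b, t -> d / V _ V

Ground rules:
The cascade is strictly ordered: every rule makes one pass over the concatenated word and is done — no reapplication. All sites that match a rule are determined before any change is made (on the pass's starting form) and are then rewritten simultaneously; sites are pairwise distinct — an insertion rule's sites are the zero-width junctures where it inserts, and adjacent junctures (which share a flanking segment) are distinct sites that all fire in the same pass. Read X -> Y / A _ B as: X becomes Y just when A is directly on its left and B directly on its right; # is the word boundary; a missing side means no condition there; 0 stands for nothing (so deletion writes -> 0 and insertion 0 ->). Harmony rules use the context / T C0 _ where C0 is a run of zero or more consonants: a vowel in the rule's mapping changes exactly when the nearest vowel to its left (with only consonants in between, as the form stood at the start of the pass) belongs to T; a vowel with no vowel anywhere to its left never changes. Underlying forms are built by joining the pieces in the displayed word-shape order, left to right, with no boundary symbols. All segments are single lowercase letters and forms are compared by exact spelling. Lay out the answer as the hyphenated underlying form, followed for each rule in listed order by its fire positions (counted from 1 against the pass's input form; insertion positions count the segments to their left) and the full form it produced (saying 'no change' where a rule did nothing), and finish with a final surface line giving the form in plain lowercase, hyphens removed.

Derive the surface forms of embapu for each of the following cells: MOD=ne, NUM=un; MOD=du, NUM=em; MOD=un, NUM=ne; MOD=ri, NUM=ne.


cell MOD=ne, NUM=un:
underlying: embapu-en-dto
1. e -> o, i -> u / B C0 _: fires at position(s) 7: embapuondto
2. k -> g, p -> b, t -> d / V _ V: fires at position(s) 5: embabuondto
surface: embabuondto

cell MOD=du, NUM=em:
underlying: embapu-kes-ib
1. e -> o, i -> u / B C0 _: fires at position(s) 8: embapukosib
2. k -> g, p -> b, t -> d / V _ V: fires at position(s) 5, 7: embabugosib
surface: embabugosib

cell MOD=un, NUM=ne:
underlying: embapu-mz-ga
1. e -> o, i -> u / B C0 _: no change
2. k -> g, p -> b, t -> d / V _ V: fires at position(s) 5: embabumzga
surface: embabumzga

cell MOD=ri, NUM=ne:
underlying: embapu-bof-ga
1. e -> o, i -> u / B C0 _: no change
2. k -> g, p -> b, t -> d / V _ V: fires at position(s) 5: embabubofga
surface: embabubofga


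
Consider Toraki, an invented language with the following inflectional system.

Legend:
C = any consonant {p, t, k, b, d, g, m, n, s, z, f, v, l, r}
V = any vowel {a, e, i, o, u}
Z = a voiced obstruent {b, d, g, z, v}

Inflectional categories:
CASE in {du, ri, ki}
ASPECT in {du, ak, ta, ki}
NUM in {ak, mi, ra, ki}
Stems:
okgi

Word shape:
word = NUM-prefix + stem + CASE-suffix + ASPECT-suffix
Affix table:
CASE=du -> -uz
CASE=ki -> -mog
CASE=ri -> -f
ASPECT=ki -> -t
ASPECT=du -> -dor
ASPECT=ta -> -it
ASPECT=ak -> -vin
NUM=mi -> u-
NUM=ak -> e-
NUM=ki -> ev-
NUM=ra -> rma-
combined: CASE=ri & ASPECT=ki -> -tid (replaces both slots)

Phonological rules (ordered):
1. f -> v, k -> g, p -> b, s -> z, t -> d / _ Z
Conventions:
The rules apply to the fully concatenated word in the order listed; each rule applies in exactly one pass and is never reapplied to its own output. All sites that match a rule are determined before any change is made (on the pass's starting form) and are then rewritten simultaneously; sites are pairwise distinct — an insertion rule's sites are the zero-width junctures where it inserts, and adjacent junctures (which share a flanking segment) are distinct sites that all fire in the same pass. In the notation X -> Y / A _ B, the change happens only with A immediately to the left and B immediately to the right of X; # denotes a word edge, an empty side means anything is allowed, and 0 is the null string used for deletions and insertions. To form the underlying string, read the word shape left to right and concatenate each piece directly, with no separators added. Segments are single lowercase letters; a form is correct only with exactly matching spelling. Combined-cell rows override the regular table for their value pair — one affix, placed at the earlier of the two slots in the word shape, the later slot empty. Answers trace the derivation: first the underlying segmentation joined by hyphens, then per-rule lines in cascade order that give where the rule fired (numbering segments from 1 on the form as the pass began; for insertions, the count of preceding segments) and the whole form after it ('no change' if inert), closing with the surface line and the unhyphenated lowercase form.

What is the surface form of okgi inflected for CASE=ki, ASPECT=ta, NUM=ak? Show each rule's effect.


underlying: e-okgi-mog-it
1. f -> v, k -> g, p -> b, s -> z, t -> d / _ Z: fires at position(s) 3: eoggimogit
surface: eoggimogit


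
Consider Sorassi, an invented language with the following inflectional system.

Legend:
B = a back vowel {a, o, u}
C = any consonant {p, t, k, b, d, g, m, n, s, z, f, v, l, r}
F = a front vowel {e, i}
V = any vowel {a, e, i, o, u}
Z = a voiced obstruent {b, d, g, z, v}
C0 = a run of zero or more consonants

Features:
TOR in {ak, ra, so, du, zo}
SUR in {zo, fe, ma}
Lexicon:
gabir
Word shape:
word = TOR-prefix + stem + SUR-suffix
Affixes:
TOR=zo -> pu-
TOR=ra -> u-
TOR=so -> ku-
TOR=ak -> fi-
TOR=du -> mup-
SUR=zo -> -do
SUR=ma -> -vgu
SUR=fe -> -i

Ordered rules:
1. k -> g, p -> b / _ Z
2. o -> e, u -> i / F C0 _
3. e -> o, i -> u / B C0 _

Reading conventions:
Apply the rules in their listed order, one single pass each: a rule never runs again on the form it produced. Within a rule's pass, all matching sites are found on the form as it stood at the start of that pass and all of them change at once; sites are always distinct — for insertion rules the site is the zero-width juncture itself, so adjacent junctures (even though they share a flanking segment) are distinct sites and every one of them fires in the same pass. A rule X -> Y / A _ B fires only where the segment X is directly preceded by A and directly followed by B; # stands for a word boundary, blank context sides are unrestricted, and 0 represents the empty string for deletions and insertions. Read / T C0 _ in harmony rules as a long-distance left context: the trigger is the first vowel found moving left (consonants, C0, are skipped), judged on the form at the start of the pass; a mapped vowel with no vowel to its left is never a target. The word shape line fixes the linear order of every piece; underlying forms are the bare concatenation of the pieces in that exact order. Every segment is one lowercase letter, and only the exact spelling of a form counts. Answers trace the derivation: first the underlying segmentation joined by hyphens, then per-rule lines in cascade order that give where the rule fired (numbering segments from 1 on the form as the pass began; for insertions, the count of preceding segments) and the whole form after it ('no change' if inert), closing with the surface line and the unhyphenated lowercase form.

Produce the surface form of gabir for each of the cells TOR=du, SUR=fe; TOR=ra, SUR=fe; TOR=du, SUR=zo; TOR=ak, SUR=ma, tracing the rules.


cell TOR=du, SUR=fe:
underlying: mup-gabir-i
1. k -> g, p -> b / _ Z: fires at position(s) 3: mubgabiri
2. o -> e, u -> i / F C0 _: no change
3. e -> o, i -> u / B C0 _: fires at position(s) 7: mubgaburi
surface: mubgaburi

cell TOR=ra, SUR=fe:
underlying: u-gabir-i
1. k -> g, p -> b / _ Z: no change
2. o -> e, u -> i / F C0 _: no change
3. e -> o, i -> u / B C0 _: fires at position(s) 5: ugaburi
surface: ugaburi

cell TOR=du, SUR=zo:
underlying: mup-gabir-do
1. k -> g, p -> b / _ Z: fires at position(s) 3: mubgabirdo
2. o -> e, u -> i / F C0 _: fires at position(s) 10: mubgabirde
3. e -> o, i -> u / B C0 _: fires at position(s) 7: mubgaburde
surface: mubgaburde

cell TOR=ak, SUR=ma:
underlying: fi-gabir-vgu
1. k -> g, p -> b / _ Z: no change
2. o -> e, u -> i / F C0 _: fires at position(s) 10: figabirvgi
3. e -> o, i -> u / B C0 _: fires at position(s) 6: figaburvgi
surface: figaburvgi


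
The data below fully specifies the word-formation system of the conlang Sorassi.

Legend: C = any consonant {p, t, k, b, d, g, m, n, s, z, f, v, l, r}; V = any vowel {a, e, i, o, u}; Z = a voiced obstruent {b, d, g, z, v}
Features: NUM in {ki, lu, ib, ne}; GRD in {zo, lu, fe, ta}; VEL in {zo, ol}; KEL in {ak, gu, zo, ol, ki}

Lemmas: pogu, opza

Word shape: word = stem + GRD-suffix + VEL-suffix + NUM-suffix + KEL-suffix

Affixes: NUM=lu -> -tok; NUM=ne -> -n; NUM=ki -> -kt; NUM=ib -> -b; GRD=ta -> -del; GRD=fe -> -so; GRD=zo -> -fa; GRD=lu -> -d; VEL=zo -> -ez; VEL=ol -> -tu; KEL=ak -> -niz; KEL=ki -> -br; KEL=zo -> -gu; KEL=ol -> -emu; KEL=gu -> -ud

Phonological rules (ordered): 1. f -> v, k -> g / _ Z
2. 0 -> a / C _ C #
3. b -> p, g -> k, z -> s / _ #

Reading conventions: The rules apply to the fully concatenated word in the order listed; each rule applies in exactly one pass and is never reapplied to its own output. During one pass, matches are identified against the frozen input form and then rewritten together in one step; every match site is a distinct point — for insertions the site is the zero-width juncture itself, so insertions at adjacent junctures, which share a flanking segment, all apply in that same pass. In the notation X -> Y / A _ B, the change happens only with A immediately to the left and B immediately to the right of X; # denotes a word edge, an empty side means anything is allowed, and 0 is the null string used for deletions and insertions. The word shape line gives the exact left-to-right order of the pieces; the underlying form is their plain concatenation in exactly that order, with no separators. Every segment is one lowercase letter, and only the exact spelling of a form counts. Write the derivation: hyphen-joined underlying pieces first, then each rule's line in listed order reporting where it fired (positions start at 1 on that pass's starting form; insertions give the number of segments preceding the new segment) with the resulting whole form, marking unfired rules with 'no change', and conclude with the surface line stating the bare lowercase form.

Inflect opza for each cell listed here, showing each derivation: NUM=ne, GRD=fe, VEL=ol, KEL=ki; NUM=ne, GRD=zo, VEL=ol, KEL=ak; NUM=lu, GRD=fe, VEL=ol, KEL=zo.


cell NUM=ne, GRD=fe, VEL=ol, KEL=ki:
underlying: opza-so-tu-n-br
1. f -> v, k -> g / _ Z: no change
2. 0 -> a / C _ C #: inserts after position(s) 10: opzasotunbar
3. b -> p, g -> k, z -> s / _ #: no change
surface: opzasotunbar

cell NUM=ne, GRD=zo, VEL=ol, KEL=ak:
underlying: opza-fa-tu-n-niz
1. f -> v, k -> g / _ Z: no change
2. 0 -> a / C _ C #: no change
3. b -> p, g -> k, z -> s / _ #: fires at position(s) 12: opzafatunnis
surface: opzafatunnis

cell NUM=lu, GRD=fe, VEL=ol, KEL=zo:
underlying: opza-so-tu-tok-gu
1. f -> v, k -> g / _ Z: fires at position(s) 11: opzasotutoggu
2. 0 -> a / C _ C #: no change
3. b -> p, g -> k, z -> s / _ #: no change
surface: opzasotutoggu
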